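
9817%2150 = 1217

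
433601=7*61943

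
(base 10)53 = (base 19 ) 2F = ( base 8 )65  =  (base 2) 110101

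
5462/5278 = 2731/2639 = 1.03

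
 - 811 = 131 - 942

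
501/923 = 501/923= 0.54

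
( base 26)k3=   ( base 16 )20B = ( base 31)gr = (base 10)523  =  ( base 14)295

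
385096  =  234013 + 151083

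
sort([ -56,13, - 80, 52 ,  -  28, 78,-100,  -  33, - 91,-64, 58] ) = [-100, - 91,-80,  -  64, - 56, - 33, - 28, 13,  52, 58, 78]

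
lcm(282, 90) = 4230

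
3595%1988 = 1607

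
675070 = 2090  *323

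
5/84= 5/84 = 0.06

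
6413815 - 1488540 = 4925275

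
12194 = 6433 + 5761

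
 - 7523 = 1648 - 9171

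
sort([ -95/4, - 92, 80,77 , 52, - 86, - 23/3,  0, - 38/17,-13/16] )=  [ - 92, - 86, - 95/4, - 23/3, - 38/17,  -  13/16, 0, 52, 77, 80] 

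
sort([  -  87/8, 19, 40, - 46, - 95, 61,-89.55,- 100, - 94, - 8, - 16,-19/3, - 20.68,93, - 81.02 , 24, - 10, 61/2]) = [ - 100, - 95, - 94, - 89.55, - 81.02, - 46,-20.68 , - 16,-87/8 , - 10, - 8, - 19/3, 19,24,  61/2,40  ,  61,93]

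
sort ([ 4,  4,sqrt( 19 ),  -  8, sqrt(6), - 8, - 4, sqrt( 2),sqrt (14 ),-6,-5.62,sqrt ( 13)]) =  [ - 8,  -  8, - 6, - 5.62,- 4, sqrt( 2 ), sqrt(6),sqrt( 13),sqrt( 14), 4,  4, sqrt (19)]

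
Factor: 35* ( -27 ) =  - 3^3*5^1*7^1 = -945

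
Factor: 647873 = 137^1 *4729^1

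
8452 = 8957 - 505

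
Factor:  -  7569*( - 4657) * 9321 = 3^3*13^1*29^2 * 239^1*4657^1 = 328554372393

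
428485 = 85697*5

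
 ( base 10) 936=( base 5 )12221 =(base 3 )1021200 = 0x3a8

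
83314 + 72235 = 155549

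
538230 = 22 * 24465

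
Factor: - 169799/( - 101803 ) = 889/533= 7^1*13^( - 1 ) *41^(-1 )*127^1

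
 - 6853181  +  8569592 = 1716411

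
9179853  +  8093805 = 17273658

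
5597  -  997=4600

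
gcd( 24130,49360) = 10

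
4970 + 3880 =8850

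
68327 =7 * 9761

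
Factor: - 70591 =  -73^1*967^1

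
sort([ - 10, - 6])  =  [-10,-6 ]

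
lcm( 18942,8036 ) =265188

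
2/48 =1/24 = 0.04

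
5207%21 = 20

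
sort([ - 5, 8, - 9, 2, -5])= [ - 9 , - 5, - 5, 2,  8 ] 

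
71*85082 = 6040822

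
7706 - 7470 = 236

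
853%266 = 55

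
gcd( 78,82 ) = 2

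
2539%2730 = 2539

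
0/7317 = 0 = 0.00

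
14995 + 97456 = 112451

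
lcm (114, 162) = 3078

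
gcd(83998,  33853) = 1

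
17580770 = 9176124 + 8404646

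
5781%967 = 946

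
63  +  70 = 133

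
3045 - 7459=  - 4414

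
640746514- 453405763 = 187340751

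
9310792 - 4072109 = 5238683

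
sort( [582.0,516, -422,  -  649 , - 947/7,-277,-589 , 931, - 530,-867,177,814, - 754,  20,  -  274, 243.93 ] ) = [  -  867, - 754, - 649  , - 589,-530,-422, - 277,-274, - 947/7,20 , 177,243.93,516 , 582.0,814, 931]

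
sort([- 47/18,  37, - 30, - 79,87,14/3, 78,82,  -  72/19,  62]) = [ - 79, - 30, - 72/19, - 47/18, 14/3,  37, 62,78,82,87]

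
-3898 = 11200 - 15098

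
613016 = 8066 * 76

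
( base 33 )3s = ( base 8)177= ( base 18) 71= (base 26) 4N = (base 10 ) 127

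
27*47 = 1269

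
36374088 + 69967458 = 106341546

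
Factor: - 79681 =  - 7^1*11383^1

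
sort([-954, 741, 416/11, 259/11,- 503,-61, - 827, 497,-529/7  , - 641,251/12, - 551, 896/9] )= [-954, - 827, - 641,  -  551, - 503, - 529/7, - 61, 251/12, 259/11 , 416/11, 896/9, 497,741]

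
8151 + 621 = 8772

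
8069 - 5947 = 2122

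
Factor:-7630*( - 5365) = 2^1*5^2 * 7^1*29^1*37^1*109^1 = 40934950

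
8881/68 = 130 + 41/68= 130.60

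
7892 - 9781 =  - 1889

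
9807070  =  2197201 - -7609869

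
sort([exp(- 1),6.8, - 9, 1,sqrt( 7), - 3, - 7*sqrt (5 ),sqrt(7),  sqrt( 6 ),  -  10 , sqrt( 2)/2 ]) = [ - 7*sqrt(5 ), - 10,-9, - 3,exp( - 1 ),sqrt( 2 ) /2,1,sqrt( 6),sqrt( 7),sqrt( 7), 6.8 ]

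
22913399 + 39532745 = 62446144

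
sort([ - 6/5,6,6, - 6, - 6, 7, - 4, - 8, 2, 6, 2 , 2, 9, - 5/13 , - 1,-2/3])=[- 8, - 6, - 6, - 4, - 6/5, - 1, -2/3,-5/13, 2 , 2, 2, 6, 6,6, 7, 9 ]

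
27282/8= 13641/4  =  3410.25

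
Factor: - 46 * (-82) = 2^2*23^1* 41^1 = 3772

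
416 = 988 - 572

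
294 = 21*14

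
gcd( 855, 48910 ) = 5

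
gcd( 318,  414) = 6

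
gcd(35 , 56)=7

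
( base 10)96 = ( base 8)140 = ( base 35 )2q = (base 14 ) 6C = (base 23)44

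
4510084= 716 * 6299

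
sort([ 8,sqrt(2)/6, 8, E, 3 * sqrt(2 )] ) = [sqrt( 2) /6,E,3 * sqrt ( 2) , 8 , 8]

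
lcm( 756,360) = 7560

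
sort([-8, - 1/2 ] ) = [ - 8, - 1/2 ] 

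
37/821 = 37/821 = 0.05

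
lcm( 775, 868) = 21700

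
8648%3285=2078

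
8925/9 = 991+2/3 = 991.67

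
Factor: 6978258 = 2^1 * 3^3 * 7^1*18461^1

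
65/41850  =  13/8370= 0.00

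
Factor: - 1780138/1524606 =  - 3^( - 1 )*17^1*41^1 * 103^ ( -1)*1277^1*2467^( - 1) = - 890069/762303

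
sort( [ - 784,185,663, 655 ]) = [ - 784,  185,655,663] 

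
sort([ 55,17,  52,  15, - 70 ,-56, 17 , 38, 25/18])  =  [-70, - 56, 25/18,15,17  ,  17,  38, 52,55]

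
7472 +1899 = 9371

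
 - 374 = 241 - 615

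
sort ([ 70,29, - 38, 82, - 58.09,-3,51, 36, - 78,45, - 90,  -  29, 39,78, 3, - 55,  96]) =[ - 90, - 78, - 58.09, - 55 , - 38 , - 29, - 3,  3,29, 36,39  ,  45, 51,70,78, 82 , 96] 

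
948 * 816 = 773568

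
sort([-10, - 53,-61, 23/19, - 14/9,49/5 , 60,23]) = [ - 61 , - 53 ,-10, - 14/9 , 23/19,  49/5,  23, 60] 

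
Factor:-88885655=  - 5^1*37^1 * 480463^1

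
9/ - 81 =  - 1/9 = -0.11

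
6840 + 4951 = 11791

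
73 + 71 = 144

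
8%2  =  0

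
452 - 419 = 33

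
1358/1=1358 =1358.00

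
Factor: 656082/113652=2^( - 1)*11^( - 1 ) * 127^1 = 127/22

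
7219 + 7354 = 14573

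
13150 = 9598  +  3552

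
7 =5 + 2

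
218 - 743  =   - 525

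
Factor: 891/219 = 297/73 = 3^3 *11^1*73^( - 1)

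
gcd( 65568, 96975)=3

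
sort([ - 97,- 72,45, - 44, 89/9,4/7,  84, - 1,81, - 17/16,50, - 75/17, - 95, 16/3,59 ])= [ - 97, - 95,  -  72 ,  -  44,  -  75/17, - 17/16, - 1, 4/7, 16/3,89/9,45,  50,59,81, 84]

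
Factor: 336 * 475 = 2^4 * 3^1 * 5^2*7^1*19^1 = 159600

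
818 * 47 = 38446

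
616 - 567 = 49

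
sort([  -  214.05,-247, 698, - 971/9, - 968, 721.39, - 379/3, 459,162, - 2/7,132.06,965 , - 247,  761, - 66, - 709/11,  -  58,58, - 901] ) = [-968, - 901,-247, - 247, - 214.05, - 379/3,-971/9,-66, - 709/11, - 58, - 2/7,  58, 132.06,162,459, 698,721.39, 761, 965]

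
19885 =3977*5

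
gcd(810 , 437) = 1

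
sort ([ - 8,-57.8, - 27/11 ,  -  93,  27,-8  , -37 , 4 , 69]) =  [  -  93, - 57.8, - 37,  -  8, -8, -27/11,4, 27,69 ]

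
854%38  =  18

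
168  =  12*14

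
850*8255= 7016750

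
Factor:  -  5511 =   -  3^1*11^1*167^1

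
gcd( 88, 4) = 4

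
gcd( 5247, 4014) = 9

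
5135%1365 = 1040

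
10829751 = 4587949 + 6241802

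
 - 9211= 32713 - 41924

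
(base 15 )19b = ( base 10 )371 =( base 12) 26B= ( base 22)GJ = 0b101110011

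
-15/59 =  - 15/59 = -  0.25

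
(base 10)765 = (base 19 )225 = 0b1011111101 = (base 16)2FD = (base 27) 119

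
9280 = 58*160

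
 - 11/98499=  -  1+98488/98499 = - 0.00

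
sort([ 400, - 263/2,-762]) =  [ - 762, - 263/2, 400 ]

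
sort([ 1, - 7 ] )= [ - 7,1 ]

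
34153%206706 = 34153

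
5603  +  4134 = 9737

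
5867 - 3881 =1986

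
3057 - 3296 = - 239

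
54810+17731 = 72541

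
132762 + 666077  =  798839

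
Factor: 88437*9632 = 2^5*3^1* 7^1 * 41^1*43^1*719^1 = 851825184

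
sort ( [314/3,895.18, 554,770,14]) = [ 14, 314/3,  554  ,  770,895.18]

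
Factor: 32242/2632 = 49/4  =  2^( - 2 ) * 7^2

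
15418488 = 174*88612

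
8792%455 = 147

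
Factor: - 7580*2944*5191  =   - 115839864320 = - 2^9*5^1*23^1*29^1*179^1*379^1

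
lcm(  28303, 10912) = 905696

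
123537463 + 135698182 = 259235645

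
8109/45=180 + 1/5 = 180.20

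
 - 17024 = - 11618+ - 5406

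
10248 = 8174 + 2074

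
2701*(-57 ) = - 153957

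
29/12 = 29/12 = 2.42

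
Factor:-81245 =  - 5^1*16249^1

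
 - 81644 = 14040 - 95684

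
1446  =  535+911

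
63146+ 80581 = 143727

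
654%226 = 202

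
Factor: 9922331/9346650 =2^( - 1 )*3^( - 1)*5^( - 2 )*3137^1*3163^1*62311^( - 1) 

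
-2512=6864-9376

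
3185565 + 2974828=6160393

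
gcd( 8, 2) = 2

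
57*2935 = 167295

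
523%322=201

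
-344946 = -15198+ - 329748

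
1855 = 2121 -266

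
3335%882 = 689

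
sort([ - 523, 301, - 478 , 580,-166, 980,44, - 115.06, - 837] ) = [ - 837  ,-523, - 478,-166, - 115.06, 44, 301, 580,980] 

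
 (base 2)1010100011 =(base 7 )1653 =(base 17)25c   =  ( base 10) 675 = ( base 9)830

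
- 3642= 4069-7711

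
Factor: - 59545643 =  - 23^1*503^1*5147^1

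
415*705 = 292575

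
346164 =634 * 546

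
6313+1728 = 8041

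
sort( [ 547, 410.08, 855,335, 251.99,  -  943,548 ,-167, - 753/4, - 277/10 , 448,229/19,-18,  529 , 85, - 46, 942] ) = [ - 943, - 753/4, - 167, - 46,- 277/10, - 18, 229/19,  85, 251.99, 335,410.08,448,529, 547,548, 855, 942 ]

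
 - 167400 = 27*( - 6200 ) 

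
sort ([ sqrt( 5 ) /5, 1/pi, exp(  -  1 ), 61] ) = [1/pi , exp(-1 ),  sqrt (5) /5,  61]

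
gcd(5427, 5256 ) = 9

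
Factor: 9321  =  3^1*13^1*239^1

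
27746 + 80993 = 108739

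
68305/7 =9757 + 6/7 = 9757.86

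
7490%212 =70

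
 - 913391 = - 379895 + -533496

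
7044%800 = 644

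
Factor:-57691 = -31^1*1861^1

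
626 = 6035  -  5409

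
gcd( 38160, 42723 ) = 9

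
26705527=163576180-136870653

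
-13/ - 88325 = 13/88325= 0.00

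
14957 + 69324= 84281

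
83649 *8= 669192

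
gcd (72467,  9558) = 1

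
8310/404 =4155/202 = 20.57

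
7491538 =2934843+4556695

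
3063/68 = 45+3/68 = 45.04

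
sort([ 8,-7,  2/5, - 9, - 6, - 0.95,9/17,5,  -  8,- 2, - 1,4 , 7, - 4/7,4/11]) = [  -  9, - 8,-7,-6, - 2, - 1, - 0.95, - 4/7,4/11,2/5 , 9/17,4, 5,7 , 8]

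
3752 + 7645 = 11397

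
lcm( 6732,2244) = 6732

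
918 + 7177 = 8095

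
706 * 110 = 77660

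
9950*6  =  59700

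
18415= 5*3683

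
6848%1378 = 1336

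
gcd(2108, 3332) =68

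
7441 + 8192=15633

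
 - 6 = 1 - 7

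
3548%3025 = 523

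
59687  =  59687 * 1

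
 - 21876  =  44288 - 66164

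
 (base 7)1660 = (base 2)1010100111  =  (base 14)367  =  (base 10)679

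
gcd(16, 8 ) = 8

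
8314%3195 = 1924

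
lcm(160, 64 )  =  320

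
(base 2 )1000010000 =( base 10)528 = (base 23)mm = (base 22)120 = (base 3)201120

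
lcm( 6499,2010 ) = 194970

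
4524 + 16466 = 20990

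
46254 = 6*7709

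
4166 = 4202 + - 36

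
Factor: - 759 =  - 3^1*11^1*23^1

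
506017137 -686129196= -180112059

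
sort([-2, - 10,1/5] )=[-10, - 2,1/5]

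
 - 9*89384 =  - 804456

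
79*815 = 64385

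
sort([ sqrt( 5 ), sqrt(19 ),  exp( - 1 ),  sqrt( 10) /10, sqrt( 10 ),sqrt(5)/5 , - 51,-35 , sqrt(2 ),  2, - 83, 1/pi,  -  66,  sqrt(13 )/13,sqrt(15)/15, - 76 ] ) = [-83, - 76, -66 ,  -  51, - 35, sqrt(15 )/15,  sqrt(13 )/13,sqrt(10 )/10, 1/pi , exp( - 1 ), sqrt(5 ) /5, sqrt( 2),  2,  sqrt(5), sqrt( 10 ) , sqrt(19 ) ] 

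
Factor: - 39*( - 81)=3^5*13^1 = 3159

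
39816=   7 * 5688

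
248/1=248 = 248.00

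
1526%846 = 680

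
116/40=29/10 = 2.90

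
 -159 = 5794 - 5953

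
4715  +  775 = 5490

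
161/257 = 161/257 = 0.63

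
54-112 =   -  58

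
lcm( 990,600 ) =19800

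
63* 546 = 34398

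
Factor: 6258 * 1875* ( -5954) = -69862747500  =  - 2^2 * 3^2*5^4*  7^1*13^1*149^1*229^1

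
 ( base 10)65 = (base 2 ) 1000001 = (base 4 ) 1001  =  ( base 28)29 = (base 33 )1W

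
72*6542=471024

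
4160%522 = 506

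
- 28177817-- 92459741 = 64281924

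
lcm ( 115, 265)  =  6095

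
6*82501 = 495006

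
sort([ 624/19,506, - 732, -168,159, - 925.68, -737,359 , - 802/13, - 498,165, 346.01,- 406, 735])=[ - 925.68 , - 737, - 732,-498, - 406,-168, - 802/13 , 624/19,159, 165,346.01,359,506,735]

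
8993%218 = 55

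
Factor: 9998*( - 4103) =-2^1*11^1*373^1*4999^1 = -41021794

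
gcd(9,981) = 9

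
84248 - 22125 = 62123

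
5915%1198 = 1123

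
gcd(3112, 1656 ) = 8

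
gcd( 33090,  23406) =6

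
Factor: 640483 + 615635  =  1256118 = 2^1*3^1*209353^1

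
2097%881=335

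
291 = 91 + 200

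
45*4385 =197325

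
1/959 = 1/959 = 0.00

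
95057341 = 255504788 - 160447447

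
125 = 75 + 50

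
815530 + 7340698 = 8156228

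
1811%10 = 1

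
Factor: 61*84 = 5124 = 2^2*3^1 * 7^1*61^1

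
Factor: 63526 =2^1*23^1*1381^1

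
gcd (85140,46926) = 198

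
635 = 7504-6869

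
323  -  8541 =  - 8218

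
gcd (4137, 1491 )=21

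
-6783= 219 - 7002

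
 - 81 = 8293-8374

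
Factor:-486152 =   -  2^3*67^1*907^1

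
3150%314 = 10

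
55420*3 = 166260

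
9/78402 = 3/26134 = 0.00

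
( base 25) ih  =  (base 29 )g3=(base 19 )15b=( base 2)111010011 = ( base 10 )467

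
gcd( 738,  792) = 18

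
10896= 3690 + 7206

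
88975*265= 23578375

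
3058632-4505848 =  - 1447216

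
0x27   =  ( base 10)39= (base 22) 1h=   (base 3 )1110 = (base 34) 15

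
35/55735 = 7/11147=0.00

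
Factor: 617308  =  2^2*37^1*43^1*97^1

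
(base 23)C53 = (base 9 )8774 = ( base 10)6466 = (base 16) 1942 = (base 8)14502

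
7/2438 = 7/2438 = 0.00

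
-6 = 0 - 6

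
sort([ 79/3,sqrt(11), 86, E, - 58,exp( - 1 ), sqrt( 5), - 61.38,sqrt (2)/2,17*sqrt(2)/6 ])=[ - 61.38, - 58, exp( - 1), sqrt( 2)/2, sqrt( 5), E,sqrt( 11), 17*  sqrt(2)/6, 79/3, 86 ]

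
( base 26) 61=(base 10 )157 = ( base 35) 4H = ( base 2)10011101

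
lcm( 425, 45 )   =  3825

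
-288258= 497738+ - 785996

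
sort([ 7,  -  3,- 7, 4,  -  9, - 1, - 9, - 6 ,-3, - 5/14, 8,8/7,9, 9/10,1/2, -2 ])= [- 9,  -  9 , - 7,  -  6,-3, -3, - 2,  -  1, - 5/14,1/2,9/10,8/7,4,7,8,9] 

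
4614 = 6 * 769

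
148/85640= 37/21410=0.00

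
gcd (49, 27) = 1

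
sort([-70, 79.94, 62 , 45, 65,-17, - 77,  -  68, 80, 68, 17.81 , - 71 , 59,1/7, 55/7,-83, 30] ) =[-83, - 77,-71, - 70, - 68,-17, 1/7 , 55/7, 17.81, 30, 45, 59,62,65 , 68, 79.94, 80 ] 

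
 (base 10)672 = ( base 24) 140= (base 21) 1b0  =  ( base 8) 1240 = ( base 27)OO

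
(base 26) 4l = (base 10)125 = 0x7D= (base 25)50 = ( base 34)3N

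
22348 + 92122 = 114470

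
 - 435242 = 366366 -801608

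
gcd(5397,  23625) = 21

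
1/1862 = 1/1862 = 0.00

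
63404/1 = 63404 = 63404.00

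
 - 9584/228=-43+55/57 = -42.04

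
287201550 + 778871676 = 1066073226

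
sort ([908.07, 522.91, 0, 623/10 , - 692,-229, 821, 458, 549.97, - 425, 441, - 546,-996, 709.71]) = [ - 996, - 692, - 546,  -  425, - 229, 0, 623/10 , 441,458, 522.91, 549.97 , 709.71, 821, 908.07]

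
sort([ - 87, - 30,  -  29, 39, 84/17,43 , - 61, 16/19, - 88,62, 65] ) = [ - 88, - 87, - 61, - 30, - 29, 16/19, 84/17,39, 43,62,  65] 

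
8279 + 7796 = 16075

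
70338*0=0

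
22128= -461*( - 48) 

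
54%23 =8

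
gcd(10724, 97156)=4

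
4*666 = 2664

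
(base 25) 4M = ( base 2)1111010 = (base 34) 3k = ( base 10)122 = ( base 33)3N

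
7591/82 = 92 + 47/82 = 92.57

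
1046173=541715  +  504458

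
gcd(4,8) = 4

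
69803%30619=8565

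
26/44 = 13/22 = 0.59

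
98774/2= 49387=49387.00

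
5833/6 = 972+1/6 = 972.17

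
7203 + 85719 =92922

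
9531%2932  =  735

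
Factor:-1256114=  - 2^1*628057^1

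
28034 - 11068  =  16966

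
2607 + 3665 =6272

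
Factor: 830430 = 2^1*3^2 * 5^1*9227^1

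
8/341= 8/341 = 0.02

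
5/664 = 5/664 = 0.01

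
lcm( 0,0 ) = 0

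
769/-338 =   -  3  +  245/338= -  2.28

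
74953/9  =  8328 + 1/9 = 8328.11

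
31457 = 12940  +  18517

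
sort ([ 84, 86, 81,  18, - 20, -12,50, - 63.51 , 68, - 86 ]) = [ -86 , - 63.51,-20,  -  12,18 , 50, 68, 81,84,86 ]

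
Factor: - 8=-2^3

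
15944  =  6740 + 9204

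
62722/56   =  1120 + 1/28 = 1120.04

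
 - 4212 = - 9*468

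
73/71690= 73/71690= 0.00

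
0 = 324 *0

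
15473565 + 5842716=21316281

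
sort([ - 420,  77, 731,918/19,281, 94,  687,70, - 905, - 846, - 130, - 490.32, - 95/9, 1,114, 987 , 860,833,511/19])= [-905, - 846, - 490.32,-420, - 130,-95/9,1, 511/19,  918/19 , 70, 77,94,114,281,687 , 731 , 833,860,  987]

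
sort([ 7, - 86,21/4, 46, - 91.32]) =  [ - 91.32, - 86,21/4, 7,  46]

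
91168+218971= 310139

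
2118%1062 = 1056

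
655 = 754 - 99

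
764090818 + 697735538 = 1461826356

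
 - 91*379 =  - 34489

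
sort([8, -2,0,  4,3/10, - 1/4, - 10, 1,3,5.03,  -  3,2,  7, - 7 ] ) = [- 10, - 7, - 3, - 2 , - 1/4,0, 3/10, 1,2,3,4,5.03,7 , 8 ] 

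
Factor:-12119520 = - 2^5*3^1*5^1*7^1 * 3607^1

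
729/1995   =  243/665 = 0.37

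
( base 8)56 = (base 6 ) 114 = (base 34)1C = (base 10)46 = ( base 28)1I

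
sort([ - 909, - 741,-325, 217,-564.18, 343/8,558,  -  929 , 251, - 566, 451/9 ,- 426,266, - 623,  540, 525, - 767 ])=[ - 929,-909,-767, - 741, - 623, - 566, - 564.18,-426, - 325,  343/8,451/9,217, 251,  266, 525,540, 558 ]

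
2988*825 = 2465100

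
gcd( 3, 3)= 3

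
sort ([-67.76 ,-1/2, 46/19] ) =[ - 67.76, - 1/2,46/19 ] 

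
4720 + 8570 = 13290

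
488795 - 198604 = 290191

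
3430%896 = 742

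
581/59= 9 + 50/59= 9.85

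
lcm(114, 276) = 5244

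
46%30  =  16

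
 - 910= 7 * ( - 130)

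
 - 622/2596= - 1 + 987/1298 =-0.24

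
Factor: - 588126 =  - 2^1*3^1*7^1*11^1*19^1*67^1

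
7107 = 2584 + 4523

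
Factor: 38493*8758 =337121694 = 2^1*3^2*7^1 * 13^1*29^1*47^1*151^1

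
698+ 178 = 876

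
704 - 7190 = - 6486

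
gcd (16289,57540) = 7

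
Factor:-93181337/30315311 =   -  13^(- 1)*23^( - 1)*53^(-1)*1913^(  -  1)*93181337^1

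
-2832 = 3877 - 6709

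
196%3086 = 196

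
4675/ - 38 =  - 4675/38 =-123.03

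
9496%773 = 220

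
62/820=31/410 = 0.08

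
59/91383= 59/91383=0.00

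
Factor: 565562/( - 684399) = - 2^1*3^( - 1 )*19^( - 1)*83^1*3407^1*12007^( - 1 ) 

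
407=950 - 543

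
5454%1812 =18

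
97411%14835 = 8401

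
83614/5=16722 + 4/5=16722.80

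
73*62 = 4526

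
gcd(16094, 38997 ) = 619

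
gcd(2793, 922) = 1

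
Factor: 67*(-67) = - 4489 = - 67^2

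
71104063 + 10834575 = 81938638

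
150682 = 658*229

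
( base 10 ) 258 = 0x102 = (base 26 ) 9O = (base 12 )196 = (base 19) db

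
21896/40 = 547 + 2/5 = 547.40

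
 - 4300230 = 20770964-25071194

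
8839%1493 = 1374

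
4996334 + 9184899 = 14181233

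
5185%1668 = 181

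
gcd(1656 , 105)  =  3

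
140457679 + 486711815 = 627169494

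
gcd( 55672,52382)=2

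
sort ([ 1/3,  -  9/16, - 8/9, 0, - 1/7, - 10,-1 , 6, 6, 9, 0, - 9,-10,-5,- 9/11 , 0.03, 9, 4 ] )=[-10 ,-10, - 9,-5,  -  1, - 8/9, - 9/11 , - 9/16, - 1/7, 0, 0, 0.03,  1/3, 4,6,6,9, 9 ] 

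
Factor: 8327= 11^1*757^1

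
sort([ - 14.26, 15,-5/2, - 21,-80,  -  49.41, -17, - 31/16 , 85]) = [  -  80,  -  49.41, - 21 , - 17,  -  14.26,-5/2, -31/16,15,85] 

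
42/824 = 21/412 = 0.05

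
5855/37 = 5855/37=158.24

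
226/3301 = 226/3301 = 0.07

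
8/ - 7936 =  - 1 + 991/992=- 0.00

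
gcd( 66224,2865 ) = 1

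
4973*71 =353083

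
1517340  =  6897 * 220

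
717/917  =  717/917 = 0.78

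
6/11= 6/11=0.55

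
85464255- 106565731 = -21101476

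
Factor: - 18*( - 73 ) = 2^1*3^2  *73^1 = 1314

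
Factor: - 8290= - 2^1*5^1*829^1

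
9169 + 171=9340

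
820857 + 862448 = 1683305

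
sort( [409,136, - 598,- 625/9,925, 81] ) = [ - 598, - 625/9, 81,136,  409, 925 ]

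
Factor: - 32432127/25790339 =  - 3^1 * 7^1*13^1*373^ (- 1 ) * 69143^( - 1)*118799^1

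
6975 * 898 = 6263550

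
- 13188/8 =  -3297/2= -  1648.50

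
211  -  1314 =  - 1103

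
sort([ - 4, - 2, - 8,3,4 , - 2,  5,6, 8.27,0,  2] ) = [ - 8, - 4,-2, - 2 , 0,2,3,  4,5,6  ,  8.27]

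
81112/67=81112/67=1210.63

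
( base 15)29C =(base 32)IL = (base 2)1001010101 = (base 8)1125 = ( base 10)597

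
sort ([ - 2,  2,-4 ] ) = [ - 4, - 2,  2]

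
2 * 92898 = 185796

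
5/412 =5/412=0.01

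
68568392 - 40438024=28130368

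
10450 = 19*550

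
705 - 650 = 55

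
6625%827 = 9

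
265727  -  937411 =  - 671684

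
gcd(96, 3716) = 4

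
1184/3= 394 + 2/3 = 394.67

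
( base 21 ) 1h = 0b100110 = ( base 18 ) 22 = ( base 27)1b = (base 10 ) 38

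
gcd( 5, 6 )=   1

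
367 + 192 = 559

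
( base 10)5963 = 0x174b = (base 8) 13513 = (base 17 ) 13AD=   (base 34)55D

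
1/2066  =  1/2066 = 0.00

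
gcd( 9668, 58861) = 1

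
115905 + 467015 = 582920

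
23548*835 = 19662580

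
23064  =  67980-44916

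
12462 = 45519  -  33057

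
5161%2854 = 2307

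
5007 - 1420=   3587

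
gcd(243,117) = 9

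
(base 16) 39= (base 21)2f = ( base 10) 57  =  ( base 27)23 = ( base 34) 1n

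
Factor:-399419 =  - 131^1*3049^1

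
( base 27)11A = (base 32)nu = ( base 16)2FE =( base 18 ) 26A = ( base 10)766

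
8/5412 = 2/1353 = 0.00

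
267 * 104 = 27768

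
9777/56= 9777/56 =174.59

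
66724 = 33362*2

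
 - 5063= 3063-8126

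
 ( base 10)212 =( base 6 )552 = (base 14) 112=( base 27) 7N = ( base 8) 324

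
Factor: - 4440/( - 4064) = 555/508=2^( - 2 ) * 3^1*5^1*37^1*127^(- 1 ) 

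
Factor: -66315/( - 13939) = 3^1*5^1*53^(- 1 ) * 263^(  -  1) * 4421^1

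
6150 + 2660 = 8810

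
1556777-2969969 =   -  1413192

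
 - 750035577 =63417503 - 813453080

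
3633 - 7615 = - 3982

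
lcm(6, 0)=0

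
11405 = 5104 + 6301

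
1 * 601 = 601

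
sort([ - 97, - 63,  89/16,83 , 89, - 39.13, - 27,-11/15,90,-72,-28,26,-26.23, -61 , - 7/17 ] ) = [ - 97,  -  72, -63, - 61, - 39.13, - 28 , - 27, - 26.23, - 11/15, - 7/17,89/16, 26,83,  89,90]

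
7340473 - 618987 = 6721486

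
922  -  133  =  789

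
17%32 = 17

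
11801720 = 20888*565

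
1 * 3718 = 3718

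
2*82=164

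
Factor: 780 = 2^2 * 3^1*5^1*  13^1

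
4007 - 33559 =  - 29552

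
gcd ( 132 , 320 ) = 4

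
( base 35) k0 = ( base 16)2bc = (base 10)700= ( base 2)1010111100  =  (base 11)587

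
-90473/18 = -90473/18 = - 5026.28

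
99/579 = 33/193  =  0.17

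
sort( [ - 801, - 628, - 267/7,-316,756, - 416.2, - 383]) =[  -  801, - 628,-416.2,-383, - 316, - 267/7 , 756]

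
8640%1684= 220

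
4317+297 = 4614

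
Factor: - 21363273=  - 3^2*2373697^1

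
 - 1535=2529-4064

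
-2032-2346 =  - 4378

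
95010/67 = 1418+4/67 = 1418.06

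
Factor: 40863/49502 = 771/934 = 2^( - 1)*3^1*257^1*467^( - 1 )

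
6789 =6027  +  762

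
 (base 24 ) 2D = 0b111101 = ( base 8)75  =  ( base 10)61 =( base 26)29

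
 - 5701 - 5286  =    -  10987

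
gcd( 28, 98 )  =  14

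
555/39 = 185/13 = 14.23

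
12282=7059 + 5223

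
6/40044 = 1/6674 = 0.00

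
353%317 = 36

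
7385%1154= 461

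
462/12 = 77/2 = 38.50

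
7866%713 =23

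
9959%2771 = 1646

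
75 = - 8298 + 8373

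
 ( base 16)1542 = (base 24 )9AI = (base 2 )1010101000010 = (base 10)5442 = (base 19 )f18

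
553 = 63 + 490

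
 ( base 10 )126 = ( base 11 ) 105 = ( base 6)330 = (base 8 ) 176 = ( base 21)60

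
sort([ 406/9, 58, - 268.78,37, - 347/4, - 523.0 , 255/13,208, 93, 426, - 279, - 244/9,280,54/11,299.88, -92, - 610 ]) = [ - 610, - 523.0, - 279, - 268.78, - 92, -347/4, - 244/9, 54/11, 255/13,37,406/9,58,93,208 , 280, 299.88,  426]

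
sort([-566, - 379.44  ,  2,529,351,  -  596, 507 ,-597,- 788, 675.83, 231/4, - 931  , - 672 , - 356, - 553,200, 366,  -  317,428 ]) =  [-931, - 788 , - 672,  -  597,-596,-566,  -  553,  -  379.44, - 356 , - 317, 2, 231/4 , 200, 351,366, 428,  507,  529,675.83]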